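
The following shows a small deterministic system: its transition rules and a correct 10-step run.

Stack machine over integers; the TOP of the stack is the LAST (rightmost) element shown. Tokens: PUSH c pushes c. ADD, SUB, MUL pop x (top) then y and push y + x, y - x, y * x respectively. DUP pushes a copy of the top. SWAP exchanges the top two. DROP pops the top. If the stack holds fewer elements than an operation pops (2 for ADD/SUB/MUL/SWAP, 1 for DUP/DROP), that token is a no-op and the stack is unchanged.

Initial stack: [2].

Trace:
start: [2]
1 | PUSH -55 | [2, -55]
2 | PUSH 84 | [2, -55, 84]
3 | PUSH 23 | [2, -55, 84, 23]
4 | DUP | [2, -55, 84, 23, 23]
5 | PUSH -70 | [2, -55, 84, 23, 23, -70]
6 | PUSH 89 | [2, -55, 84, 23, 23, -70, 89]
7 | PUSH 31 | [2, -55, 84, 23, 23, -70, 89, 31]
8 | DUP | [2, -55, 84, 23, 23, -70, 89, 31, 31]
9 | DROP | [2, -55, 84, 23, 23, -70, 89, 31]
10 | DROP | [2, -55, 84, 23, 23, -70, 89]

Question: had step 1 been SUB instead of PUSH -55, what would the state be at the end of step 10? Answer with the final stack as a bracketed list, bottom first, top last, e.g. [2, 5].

[2, 84, 23, 23, -70, 89]

(re-executing from step 1 with the substitution; state before step 1: [2])
1 | SUB | [2]
2 | PUSH 84 | [2, 84]
3 | PUSH 23 | [2, 84, 23]
4 | DUP | [2, 84, 23, 23]
5 | PUSH -70 | [2, 84, 23, 23, -70]
6 | PUSH 89 | [2, 84, 23, 23, -70, 89]
7 | PUSH 31 | [2, 84, 23, 23, -70, 89, 31]
8 | DUP | [2, 84, 23, 23, -70, 89, 31, 31]
9 | DROP | [2, 84, 23, 23, -70, 89, 31]
10 | DROP | [2, 84, 23, 23, -70, 89]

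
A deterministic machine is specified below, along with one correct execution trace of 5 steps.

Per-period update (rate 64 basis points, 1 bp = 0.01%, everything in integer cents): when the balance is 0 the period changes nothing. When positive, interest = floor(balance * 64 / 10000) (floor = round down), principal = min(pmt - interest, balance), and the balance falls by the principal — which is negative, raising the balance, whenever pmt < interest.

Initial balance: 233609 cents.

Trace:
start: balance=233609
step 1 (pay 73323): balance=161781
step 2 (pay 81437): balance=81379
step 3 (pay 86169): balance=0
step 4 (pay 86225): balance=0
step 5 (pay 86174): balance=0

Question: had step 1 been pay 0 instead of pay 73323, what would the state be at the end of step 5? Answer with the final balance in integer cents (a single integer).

0

(re-executing from step 1 with the substitution; state before step 1: balance=233609)
step 1 (pay 0): balance=235104
step 2 (pay 81437): balance=155171
step 3 (pay 86169): balance=69995
step 4 (pay 86225): balance=0
step 5 (pay 86174): balance=0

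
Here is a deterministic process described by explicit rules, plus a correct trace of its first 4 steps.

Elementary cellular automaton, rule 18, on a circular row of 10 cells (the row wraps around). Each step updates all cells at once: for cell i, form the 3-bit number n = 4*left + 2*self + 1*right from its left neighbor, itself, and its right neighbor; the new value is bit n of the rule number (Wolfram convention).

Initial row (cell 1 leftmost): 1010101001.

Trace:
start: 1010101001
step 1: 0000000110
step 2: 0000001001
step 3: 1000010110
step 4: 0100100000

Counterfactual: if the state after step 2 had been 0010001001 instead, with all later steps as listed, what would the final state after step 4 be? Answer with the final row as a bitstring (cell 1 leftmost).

0000000000

state after step 2 := 0010001001
step 3: 1101010110
step 4: 0000000000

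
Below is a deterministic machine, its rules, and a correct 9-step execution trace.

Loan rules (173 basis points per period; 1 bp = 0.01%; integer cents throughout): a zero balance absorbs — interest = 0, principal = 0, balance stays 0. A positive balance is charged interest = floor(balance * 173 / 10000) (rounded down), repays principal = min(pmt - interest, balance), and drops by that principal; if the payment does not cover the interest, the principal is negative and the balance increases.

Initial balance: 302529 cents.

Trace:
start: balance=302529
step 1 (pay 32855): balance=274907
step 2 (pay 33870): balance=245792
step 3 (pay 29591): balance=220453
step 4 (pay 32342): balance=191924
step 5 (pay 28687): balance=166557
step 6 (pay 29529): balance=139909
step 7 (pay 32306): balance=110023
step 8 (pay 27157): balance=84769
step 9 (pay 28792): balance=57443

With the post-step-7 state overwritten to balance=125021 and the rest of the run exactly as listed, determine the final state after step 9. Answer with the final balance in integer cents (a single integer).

72964

state after step 7 := balance=125021
step 8 (pay 27157): balance=100026
step 9 (pay 28792): balance=72964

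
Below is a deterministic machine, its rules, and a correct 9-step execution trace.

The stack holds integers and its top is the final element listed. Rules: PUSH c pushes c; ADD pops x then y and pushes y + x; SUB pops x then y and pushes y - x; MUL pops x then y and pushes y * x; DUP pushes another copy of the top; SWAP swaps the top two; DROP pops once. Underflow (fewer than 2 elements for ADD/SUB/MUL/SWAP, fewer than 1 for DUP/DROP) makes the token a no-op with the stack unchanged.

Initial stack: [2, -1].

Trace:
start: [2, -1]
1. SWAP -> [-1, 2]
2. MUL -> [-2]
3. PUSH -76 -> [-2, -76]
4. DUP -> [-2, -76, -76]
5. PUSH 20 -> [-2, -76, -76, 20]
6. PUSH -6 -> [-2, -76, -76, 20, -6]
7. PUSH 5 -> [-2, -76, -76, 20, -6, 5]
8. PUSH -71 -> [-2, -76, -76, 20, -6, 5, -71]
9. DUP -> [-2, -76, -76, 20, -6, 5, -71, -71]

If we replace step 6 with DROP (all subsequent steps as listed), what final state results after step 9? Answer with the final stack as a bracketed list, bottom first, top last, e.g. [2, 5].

[-2, -76, -76, 5, -71, -71]

(re-executing from step 6 with the substitution; state before step 6: [-2, -76, -76, 20])
6. DROP -> [-2, -76, -76]
7. PUSH 5 -> [-2, -76, -76, 5]
8. PUSH -71 -> [-2, -76, -76, 5, -71]
9. DUP -> [-2, -76, -76, 5, -71, -71]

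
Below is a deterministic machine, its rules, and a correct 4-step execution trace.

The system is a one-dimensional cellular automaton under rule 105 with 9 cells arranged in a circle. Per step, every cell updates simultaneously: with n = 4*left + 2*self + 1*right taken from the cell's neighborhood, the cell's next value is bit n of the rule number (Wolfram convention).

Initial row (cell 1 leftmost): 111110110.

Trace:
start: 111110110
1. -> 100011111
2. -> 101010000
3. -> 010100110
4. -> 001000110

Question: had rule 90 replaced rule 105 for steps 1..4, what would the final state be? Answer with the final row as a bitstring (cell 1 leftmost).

110110000

(re-executing steps 1..4 under rule 90; state before step 1: 111110110)
1. -> 100010110
2. -> 010100110
3. -> 100011111
4. -> 110110000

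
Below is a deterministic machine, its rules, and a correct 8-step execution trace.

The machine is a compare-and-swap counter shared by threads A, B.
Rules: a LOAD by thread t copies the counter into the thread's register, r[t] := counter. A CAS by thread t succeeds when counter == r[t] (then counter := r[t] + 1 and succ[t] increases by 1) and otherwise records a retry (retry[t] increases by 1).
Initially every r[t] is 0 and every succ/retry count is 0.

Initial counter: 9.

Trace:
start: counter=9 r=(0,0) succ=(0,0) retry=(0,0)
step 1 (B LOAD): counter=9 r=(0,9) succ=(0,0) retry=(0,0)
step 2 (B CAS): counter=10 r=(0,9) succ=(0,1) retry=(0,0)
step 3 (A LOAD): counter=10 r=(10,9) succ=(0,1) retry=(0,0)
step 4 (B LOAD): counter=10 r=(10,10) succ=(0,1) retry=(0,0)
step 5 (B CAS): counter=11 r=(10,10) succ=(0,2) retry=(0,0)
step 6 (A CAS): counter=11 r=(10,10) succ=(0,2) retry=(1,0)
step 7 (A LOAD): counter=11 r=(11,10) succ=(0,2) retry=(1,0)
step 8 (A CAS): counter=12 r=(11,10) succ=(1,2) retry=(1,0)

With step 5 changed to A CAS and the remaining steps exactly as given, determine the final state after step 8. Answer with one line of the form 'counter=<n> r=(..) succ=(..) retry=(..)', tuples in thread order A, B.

counter=12 r=(11,10) succ=(2,1) retry=(1,0)

(re-executing from step 5 with the substitution; state before step 5: counter=10 r=(10,10) succ=(0,1) retry=(0,0))
step 5 (A CAS): counter=11 r=(10,10) succ=(1,1) retry=(0,0)
step 6 (A CAS): counter=11 r=(10,10) succ=(1,1) retry=(1,0)
step 7 (A LOAD): counter=11 r=(11,10) succ=(1,1) retry=(1,0)
step 8 (A CAS): counter=12 r=(11,10) succ=(2,1) retry=(1,0)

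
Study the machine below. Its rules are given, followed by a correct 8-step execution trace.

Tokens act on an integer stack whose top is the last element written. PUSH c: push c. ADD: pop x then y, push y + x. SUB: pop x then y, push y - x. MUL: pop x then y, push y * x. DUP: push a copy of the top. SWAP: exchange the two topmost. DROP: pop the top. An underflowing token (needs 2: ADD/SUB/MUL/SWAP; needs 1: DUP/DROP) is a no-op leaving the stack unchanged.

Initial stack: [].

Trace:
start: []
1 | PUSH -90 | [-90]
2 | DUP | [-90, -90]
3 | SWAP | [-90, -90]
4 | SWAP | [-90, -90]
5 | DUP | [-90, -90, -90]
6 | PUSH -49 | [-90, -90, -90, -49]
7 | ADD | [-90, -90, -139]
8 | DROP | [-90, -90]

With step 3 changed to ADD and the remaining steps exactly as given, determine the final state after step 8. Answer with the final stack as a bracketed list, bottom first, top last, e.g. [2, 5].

(re-executing from step 3 with the substitution; state before step 3: [-90, -90])
3 | ADD | [-180]
4 | SWAP | [-180]
5 | DUP | [-180, -180]
6 | PUSH -49 | [-180, -180, -49]
7 | ADD | [-180, -229]
8 | DROP | [-180]

[-180]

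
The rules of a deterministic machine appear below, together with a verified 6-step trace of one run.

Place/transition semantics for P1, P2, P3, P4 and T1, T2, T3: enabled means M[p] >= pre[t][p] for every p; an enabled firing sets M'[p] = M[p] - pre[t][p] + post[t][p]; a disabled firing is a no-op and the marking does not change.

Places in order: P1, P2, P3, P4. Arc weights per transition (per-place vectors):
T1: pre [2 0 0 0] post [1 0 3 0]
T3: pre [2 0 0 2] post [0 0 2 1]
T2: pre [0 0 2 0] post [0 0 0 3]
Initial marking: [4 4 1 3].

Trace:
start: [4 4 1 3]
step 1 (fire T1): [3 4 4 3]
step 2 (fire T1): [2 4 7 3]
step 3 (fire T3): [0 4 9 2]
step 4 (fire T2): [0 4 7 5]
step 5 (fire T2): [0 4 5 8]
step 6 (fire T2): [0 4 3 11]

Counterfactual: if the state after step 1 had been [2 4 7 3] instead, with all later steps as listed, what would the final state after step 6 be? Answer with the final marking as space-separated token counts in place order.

1 4 4 12

state after step 1 := [2 4 7 3]
step 2 (fire T1): [1 4 10 3]
step 3 (fire T3): [1 4 10 3]
step 4 (fire T2): [1 4 8 6]
step 5 (fire T2): [1 4 6 9]
step 6 (fire T2): [1 4 4 12]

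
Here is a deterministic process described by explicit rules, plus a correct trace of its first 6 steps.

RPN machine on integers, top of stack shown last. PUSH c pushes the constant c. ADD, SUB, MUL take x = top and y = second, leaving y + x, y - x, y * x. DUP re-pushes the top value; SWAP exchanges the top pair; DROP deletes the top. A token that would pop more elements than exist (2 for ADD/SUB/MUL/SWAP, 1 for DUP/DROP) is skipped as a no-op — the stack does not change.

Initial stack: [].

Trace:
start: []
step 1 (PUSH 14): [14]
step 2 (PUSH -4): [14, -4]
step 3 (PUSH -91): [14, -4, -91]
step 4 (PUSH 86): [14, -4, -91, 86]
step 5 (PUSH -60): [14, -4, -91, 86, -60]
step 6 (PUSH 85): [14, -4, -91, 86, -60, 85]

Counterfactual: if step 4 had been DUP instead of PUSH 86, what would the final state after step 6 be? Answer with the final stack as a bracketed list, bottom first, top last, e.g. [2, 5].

[14, -4, -91, -91, -60, 85]

(re-executing from step 4 with the substitution; state before step 4: [14, -4, -91])
step 4 (DUP): [14, -4, -91, -91]
step 5 (PUSH -60): [14, -4, -91, -91, -60]
step 6 (PUSH 85): [14, -4, -91, -91, -60, 85]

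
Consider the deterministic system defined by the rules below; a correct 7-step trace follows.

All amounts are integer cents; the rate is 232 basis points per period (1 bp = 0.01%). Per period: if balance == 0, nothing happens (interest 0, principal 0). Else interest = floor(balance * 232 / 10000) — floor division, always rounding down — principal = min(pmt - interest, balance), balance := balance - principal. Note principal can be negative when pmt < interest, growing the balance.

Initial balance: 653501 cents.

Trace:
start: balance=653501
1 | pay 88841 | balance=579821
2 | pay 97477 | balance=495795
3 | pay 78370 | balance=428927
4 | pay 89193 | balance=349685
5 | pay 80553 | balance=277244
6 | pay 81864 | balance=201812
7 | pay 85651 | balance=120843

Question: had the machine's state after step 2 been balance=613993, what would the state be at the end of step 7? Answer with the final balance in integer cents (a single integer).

253401

state after step 2 := balance=613993
3 | pay 78370 | balance=549867
4 | pay 89193 | balance=473430
5 | pay 80553 | balance=403860
6 | pay 81864 | balance=331365
7 | pay 85651 | balance=253401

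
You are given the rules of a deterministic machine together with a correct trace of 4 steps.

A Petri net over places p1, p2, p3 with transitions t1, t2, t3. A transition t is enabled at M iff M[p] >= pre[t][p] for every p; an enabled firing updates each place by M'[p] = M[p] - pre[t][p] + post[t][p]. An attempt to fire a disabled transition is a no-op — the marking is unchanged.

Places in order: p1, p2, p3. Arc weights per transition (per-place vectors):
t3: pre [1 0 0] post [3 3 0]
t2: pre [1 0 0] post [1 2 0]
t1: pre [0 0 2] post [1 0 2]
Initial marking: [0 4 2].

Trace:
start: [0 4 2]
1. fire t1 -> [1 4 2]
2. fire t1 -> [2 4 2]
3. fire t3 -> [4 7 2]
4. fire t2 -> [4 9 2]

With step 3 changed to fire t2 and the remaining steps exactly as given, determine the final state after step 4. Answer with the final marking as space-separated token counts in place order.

(re-executing from step 3 with the substitution; state before step 3: [2 4 2])
3. fire t2 -> [2 6 2]
4. fire t2 -> [2 8 2]

2 8 2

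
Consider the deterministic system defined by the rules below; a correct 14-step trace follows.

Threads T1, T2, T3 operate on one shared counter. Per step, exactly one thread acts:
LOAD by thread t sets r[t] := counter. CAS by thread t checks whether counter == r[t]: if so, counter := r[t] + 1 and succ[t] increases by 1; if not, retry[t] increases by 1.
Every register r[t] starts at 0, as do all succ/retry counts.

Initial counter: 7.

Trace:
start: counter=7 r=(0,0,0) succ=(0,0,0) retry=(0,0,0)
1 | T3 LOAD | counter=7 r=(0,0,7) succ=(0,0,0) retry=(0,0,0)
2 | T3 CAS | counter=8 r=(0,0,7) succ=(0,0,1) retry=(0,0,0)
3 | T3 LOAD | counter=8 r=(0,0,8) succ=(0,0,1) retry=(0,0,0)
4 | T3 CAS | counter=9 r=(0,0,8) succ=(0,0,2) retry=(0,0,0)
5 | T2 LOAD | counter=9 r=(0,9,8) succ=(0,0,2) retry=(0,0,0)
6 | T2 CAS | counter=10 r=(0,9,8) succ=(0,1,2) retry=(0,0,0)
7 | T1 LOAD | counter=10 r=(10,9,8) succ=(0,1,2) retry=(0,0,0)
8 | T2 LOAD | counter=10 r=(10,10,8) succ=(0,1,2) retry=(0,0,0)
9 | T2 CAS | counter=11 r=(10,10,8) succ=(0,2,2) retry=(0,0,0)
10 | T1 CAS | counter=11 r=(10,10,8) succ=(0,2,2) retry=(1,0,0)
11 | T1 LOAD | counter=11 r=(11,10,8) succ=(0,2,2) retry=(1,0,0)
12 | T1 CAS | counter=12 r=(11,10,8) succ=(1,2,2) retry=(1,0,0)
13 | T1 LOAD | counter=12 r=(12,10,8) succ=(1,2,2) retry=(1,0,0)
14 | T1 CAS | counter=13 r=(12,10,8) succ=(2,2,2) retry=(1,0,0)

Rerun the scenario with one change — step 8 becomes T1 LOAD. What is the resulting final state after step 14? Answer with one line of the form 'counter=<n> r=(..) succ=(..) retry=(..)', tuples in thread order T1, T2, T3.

counter=13 r=(12,9,8) succ=(3,1,2) retry=(0,1,0)

(re-executing from step 8 with the substitution; state before step 8: counter=10 r=(10,9,8) succ=(0,1,2) retry=(0,0,0))
8 | T1 LOAD | counter=10 r=(10,9,8) succ=(0,1,2) retry=(0,0,0)
9 | T2 CAS | counter=10 r=(10,9,8) succ=(0,1,2) retry=(0,1,0)
10 | T1 CAS | counter=11 r=(10,9,8) succ=(1,1,2) retry=(0,1,0)
11 | T1 LOAD | counter=11 r=(11,9,8) succ=(1,1,2) retry=(0,1,0)
12 | T1 CAS | counter=12 r=(11,9,8) succ=(2,1,2) retry=(0,1,0)
13 | T1 LOAD | counter=12 r=(12,9,8) succ=(2,1,2) retry=(0,1,0)
14 | T1 CAS | counter=13 r=(12,9,8) succ=(3,1,2) retry=(0,1,0)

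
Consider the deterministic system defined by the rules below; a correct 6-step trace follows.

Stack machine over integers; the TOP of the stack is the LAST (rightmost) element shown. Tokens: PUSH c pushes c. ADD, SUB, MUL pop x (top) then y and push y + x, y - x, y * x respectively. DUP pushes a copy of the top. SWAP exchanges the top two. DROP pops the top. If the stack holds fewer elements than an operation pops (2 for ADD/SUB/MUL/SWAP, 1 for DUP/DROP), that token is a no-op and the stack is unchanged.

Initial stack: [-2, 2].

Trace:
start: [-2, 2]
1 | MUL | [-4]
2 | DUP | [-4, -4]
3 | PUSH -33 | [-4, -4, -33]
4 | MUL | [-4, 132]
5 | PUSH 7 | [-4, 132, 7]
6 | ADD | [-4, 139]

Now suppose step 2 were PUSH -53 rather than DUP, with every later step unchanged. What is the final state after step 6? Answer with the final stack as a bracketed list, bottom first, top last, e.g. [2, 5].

[-4, 1756]

(re-executing from step 2 with the substitution; state before step 2: [-4])
2 | PUSH -53 | [-4, -53]
3 | PUSH -33 | [-4, -53, -33]
4 | MUL | [-4, 1749]
5 | PUSH 7 | [-4, 1749, 7]
6 | ADD | [-4, 1756]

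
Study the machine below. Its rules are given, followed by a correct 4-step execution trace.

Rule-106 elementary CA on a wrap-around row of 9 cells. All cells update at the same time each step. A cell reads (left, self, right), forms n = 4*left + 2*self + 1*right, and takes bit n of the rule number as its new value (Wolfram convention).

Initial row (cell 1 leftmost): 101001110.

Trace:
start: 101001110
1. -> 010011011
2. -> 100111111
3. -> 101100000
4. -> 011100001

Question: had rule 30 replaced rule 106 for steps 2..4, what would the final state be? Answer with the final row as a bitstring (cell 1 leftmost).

001011000

(re-executing steps 2..4 under rule 30; state before step 2: 010011011)
2. -> 011110010
3. -> 110001111
4. -> 001011000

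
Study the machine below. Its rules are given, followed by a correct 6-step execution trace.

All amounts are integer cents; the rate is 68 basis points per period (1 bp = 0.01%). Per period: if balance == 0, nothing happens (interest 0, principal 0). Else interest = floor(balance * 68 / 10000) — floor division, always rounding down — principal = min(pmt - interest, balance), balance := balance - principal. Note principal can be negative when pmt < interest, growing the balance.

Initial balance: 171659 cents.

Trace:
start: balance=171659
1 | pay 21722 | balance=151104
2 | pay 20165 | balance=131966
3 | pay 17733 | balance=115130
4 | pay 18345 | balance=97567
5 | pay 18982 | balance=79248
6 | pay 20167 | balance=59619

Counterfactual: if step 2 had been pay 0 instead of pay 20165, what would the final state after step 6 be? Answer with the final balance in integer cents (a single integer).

80338

(re-executing from step 2 with the substitution; state before step 2: balance=151104)
2 | pay 0 | balance=152131
3 | pay 17733 | balance=135432
4 | pay 18345 | balance=118007
5 | pay 18982 | balance=99827
6 | pay 20167 | balance=80338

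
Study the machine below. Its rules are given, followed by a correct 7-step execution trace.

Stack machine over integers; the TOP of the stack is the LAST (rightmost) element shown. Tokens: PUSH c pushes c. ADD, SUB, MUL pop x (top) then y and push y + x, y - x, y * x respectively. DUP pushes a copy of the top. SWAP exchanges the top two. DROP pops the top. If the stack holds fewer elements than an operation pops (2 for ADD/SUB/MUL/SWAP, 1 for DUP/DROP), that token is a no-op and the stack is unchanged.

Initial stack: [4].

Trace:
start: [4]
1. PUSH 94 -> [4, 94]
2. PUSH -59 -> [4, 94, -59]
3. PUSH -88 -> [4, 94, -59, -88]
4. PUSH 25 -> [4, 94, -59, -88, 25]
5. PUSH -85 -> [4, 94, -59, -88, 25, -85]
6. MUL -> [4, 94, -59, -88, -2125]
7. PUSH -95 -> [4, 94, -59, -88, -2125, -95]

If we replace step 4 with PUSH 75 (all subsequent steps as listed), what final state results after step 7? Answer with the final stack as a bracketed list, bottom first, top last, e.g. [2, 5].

(re-executing from step 4 with the substitution; state before step 4: [4, 94, -59, -88])
4. PUSH 75 -> [4, 94, -59, -88, 75]
5. PUSH -85 -> [4, 94, -59, -88, 75, -85]
6. MUL -> [4, 94, -59, -88, -6375]
7. PUSH -95 -> [4, 94, -59, -88, -6375, -95]

[4, 94, -59, -88, -6375, -95]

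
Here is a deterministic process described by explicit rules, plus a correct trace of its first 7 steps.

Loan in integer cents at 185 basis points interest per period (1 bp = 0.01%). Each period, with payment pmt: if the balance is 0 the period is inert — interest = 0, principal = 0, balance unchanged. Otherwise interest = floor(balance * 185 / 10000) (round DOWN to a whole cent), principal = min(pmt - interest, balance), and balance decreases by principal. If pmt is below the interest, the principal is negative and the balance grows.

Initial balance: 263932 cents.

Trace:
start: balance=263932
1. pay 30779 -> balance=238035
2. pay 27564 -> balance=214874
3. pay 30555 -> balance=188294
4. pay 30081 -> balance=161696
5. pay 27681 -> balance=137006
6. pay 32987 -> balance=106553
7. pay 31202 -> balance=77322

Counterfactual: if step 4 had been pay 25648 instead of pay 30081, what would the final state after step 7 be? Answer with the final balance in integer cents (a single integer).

(re-executing from step 4 with the substitution; state before step 4: balance=188294)
4. pay 25648 -> balance=166129
5. pay 27681 -> balance=141521
6. pay 32987 -> balance=111152
7. pay 31202 -> balance=82006

82006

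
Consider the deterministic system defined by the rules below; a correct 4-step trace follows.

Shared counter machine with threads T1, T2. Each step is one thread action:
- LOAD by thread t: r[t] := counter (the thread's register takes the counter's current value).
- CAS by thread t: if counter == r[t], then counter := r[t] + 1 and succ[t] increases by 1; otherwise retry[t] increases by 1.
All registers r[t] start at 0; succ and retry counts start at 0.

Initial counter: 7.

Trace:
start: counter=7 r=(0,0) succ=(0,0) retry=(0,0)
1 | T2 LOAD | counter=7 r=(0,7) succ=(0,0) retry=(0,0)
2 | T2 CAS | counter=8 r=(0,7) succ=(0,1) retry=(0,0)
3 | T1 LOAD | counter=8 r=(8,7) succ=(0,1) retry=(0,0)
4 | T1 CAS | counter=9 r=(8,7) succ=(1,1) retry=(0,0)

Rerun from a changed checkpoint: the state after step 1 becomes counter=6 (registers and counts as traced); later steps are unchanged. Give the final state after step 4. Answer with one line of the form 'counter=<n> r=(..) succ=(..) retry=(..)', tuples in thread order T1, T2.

state after step 1 := counter=6 r=(0,7) succ=(0,0) retry=(0,0)
2 | T2 CAS | counter=6 r=(0,7) succ=(0,0) retry=(0,1)
3 | T1 LOAD | counter=6 r=(6,7) succ=(0,0) retry=(0,1)
4 | T1 CAS | counter=7 r=(6,7) succ=(1,0) retry=(0,1)

counter=7 r=(6,7) succ=(1,0) retry=(0,1)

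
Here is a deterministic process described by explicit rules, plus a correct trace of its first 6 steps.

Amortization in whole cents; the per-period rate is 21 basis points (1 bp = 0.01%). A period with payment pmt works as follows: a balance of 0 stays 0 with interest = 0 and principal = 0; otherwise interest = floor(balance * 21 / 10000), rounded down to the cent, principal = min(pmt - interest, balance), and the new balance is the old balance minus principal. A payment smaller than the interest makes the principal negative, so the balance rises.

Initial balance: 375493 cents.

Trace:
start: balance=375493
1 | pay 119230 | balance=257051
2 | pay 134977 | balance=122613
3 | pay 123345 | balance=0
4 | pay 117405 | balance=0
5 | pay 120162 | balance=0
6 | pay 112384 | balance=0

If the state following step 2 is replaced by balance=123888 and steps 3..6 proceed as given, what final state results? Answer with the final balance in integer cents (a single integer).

0

state after step 2 := balance=123888
3 | pay 123345 | balance=803
4 | pay 117405 | balance=0
5 | pay 120162 | balance=0
6 | pay 112384 | balance=0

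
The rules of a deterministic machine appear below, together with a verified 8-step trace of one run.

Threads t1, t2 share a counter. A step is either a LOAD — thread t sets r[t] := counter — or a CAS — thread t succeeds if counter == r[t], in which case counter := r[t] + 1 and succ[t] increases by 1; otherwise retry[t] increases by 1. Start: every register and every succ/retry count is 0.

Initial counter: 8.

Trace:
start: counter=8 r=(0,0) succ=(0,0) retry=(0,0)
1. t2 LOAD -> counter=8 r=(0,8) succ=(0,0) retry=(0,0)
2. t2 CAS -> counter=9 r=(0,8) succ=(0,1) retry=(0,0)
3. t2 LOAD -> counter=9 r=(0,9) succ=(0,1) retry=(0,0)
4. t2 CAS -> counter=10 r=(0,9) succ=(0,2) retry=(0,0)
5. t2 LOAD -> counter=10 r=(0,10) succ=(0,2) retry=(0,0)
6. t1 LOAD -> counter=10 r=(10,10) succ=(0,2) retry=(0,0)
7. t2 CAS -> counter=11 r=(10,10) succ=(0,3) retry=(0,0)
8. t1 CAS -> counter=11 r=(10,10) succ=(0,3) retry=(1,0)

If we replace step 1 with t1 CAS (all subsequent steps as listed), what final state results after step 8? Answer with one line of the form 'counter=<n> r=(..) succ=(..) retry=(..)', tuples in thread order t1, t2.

counter=10 r=(9,9) succ=(0,2) retry=(2,1)

(re-executing from step 1 with the substitution; state before step 1: counter=8 r=(0,0) succ=(0,0) retry=(0,0))
1. t1 CAS -> counter=8 r=(0,0) succ=(0,0) retry=(1,0)
2. t2 CAS -> counter=8 r=(0,0) succ=(0,0) retry=(1,1)
3. t2 LOAD -> counter=8 r=(0,8) succ=(0,0) retry=(1,1)
4. t2 CAS -> counter=9 r=(0,8) succ=(0,1) retry=(1,1)
5. t2 LOAD -> counter=9 r=(0,9) succ=(0,1) retry=(1,1)
6. t1 LOAD -> counter=9 r=(9,9) succ=(0,1) retry=(1,1)
7. t2 CAS -> counter=10 r=(9,9) succ=(0,2) retry=(1,1)
8. t1 CAS -> counter=10 r=(9,9) succ=(0,2) retry=(2,1)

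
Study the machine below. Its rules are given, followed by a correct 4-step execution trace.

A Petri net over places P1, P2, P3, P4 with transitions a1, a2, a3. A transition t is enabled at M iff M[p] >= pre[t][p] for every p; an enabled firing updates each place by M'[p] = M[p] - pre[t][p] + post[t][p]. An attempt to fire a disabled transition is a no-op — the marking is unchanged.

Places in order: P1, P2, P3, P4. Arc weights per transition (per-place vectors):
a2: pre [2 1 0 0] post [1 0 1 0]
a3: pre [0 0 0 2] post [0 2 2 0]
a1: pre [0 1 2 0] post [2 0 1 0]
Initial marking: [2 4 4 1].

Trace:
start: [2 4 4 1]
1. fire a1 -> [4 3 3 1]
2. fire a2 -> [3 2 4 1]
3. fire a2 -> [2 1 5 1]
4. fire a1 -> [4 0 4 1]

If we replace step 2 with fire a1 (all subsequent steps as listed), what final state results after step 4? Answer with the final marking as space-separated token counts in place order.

7 0 2 1

(re-executing from step 2 with the substitution; state before step 2: [4 3 3 1])
2. fire a1 -> [6 2 2 1]
3. fire a2 -> [5 1 3 1]
4. fire a1 -> [7 0 2 1]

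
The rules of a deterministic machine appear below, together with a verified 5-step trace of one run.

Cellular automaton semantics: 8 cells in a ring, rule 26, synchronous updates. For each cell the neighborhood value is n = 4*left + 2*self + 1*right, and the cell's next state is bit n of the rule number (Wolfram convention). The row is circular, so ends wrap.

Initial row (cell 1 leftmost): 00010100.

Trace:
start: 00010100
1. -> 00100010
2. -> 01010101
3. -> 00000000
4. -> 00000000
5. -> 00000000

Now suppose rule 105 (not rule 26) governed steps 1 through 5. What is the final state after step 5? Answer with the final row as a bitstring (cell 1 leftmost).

(re-executing steps 1..5 under rule 105; state before step 1: 00010100)
1. -> 11001001
2. -> 01000001
3. -> 10011100
4. -> 00010100
5. -> 11001001

11001001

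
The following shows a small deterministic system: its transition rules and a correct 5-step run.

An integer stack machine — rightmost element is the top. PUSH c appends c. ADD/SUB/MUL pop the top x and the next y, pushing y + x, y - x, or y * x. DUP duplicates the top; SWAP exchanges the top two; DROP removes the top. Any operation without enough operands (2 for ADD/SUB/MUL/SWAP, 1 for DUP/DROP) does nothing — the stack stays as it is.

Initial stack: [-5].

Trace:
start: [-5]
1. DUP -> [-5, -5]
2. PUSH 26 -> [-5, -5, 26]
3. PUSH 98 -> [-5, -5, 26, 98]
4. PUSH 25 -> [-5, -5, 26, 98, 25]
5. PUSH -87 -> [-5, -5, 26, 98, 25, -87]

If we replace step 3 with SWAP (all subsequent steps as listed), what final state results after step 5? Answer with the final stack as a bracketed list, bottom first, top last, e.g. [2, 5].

(re-executing from step 3 with the substitution; state before step 3: [-5, -5, 26])
3. SWAP -> [-5, 26, -5]
4. PUSH 25 -> [-5, 26, -5, 25]
5. PUSH -87 -> [-5, 26, -5, 25, -87]

[-5, 26, -5, 25, -87]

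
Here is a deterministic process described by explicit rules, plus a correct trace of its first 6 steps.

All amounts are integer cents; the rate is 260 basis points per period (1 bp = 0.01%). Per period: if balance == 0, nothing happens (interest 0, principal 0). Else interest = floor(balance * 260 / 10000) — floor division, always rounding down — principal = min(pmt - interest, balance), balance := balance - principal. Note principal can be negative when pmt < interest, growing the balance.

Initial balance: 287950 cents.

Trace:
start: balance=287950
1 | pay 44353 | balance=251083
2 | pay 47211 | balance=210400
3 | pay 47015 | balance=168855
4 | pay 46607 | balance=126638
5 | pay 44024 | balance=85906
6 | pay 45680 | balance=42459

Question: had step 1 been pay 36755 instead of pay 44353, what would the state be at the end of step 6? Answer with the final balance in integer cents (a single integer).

51097

(re-executing from step 1 with the substitution; state before step 1: balance=287950)
1 | pay 36755 | balance=258681
2 | pay 47211 | balance=218195
3 | pay 47015 | balance=176853
4 | pay 46607 | balance=134844
5 | pay 44024 | balance=94325
6 | pay 45680 | balance=51097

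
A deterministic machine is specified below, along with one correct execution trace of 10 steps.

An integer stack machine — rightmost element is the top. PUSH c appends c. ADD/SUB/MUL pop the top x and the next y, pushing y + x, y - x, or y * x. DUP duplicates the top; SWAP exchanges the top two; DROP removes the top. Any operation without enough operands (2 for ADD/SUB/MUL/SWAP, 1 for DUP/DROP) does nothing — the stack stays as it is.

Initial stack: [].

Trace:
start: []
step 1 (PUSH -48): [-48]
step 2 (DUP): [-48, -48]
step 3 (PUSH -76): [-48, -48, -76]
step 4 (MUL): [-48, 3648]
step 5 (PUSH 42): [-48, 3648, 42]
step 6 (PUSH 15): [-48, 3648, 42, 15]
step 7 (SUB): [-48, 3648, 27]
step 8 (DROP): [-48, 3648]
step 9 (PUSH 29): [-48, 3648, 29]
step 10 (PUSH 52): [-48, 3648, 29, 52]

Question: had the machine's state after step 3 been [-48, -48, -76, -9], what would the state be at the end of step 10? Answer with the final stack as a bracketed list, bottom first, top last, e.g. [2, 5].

[-48, -48, 684, 29, 52]

state after step 3 := [-48, -48, -76, -9]
step 4 (MUL): [-48, -48, 684]
step 5 (PUSH 42): [-48, -48, 684, 42]
step 6 (PUSH 15): [-48, -48, 684, 42, 15]
step 7 (SUB): [-48, -48, 684, 27]
step 8 (DROP): [-48, -48, 684]
step 9 (PUSH 29): [-48, -48, 684, 29]
step 10 (PUSH 52): [-48, -48, 684, 29, 52]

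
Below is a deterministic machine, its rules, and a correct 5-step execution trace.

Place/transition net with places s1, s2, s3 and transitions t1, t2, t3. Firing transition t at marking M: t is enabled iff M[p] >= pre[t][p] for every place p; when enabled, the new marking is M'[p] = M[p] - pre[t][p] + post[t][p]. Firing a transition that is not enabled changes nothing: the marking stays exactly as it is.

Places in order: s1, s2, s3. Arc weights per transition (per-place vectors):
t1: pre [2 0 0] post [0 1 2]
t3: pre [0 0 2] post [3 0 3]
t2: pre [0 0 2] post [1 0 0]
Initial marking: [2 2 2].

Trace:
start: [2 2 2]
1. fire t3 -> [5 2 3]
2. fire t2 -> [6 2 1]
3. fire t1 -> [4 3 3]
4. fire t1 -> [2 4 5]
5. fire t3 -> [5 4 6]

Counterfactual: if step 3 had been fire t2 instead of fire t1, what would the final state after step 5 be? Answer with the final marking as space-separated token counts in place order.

7 3 4

(re-executing from step 3 with the substitution; state before step 3: [6 2 1])
3. fire t2 -> [6 2 1]
4. fire t1 -> [4 3 3]
5. fire t3 -> [7 3 4]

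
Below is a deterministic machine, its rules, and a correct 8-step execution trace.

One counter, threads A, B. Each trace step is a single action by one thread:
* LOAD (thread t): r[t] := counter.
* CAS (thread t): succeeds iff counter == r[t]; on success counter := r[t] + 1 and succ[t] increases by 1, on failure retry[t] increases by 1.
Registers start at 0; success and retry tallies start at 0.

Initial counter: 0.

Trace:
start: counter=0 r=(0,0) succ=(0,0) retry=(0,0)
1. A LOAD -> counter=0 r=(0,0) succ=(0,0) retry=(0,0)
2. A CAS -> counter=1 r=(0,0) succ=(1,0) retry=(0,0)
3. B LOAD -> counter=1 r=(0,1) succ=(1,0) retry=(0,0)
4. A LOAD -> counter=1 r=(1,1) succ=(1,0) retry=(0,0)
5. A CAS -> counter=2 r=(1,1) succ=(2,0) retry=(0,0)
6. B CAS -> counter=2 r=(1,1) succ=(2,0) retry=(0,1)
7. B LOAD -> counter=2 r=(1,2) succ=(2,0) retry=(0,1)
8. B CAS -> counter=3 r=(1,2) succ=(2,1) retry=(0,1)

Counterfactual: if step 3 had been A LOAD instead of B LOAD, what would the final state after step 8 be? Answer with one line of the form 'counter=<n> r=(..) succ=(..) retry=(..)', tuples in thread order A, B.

counter=3 r=(1,2) succ=(2,1) retry=(0,1)

(re-executing from step 3 with the substitution; state before step 3: counter=1 r=(0,0) succ=(1,0) retry=(0,0))
3. A LOAD -> counter=1 r=(1,0) succ=(1,0) retry=(0,0)
4. A LOAD -> counter=1 r=(1,0) succ=(1,0) retry=(0,0)
5. A CAS -> counter=2 r=(1,0) succ=(2,0) retry=(0,0)
6. B CAS -> counter=2 r=(1,0) succ=(2,0) retry=(0,1)
7. B LOAD -> counter=2 r=(1,2) succ=(2,0) retry=(0,1)
8. B CAS -> counter=3 r=(1,2) succ=(2,1) retry=(0,1)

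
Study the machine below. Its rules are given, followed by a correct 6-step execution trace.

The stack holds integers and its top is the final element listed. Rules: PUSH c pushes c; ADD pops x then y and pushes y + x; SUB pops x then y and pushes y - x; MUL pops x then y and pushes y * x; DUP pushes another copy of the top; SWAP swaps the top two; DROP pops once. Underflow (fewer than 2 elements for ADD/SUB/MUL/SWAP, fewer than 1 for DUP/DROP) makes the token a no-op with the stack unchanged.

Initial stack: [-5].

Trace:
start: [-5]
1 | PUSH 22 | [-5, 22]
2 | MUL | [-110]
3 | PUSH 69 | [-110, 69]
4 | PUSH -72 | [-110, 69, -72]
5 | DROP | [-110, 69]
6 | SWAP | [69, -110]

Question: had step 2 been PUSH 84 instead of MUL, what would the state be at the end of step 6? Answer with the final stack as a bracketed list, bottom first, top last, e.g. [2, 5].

(re-executing from step 2 with the substitution; state before step 2: [-5, 22])
2 | PUSH 84 | [-5, 22, 84]
3 | PUSH 69 | [-5, 22, 84, 69]
4 | PUSH -72 | [-5, 22, 84, 69, -72]
5 | DROP | [-5, 22, 84, 69]
6 | SWAP | [-5, 22, 69, 84]

[-5, 22, 69, 84]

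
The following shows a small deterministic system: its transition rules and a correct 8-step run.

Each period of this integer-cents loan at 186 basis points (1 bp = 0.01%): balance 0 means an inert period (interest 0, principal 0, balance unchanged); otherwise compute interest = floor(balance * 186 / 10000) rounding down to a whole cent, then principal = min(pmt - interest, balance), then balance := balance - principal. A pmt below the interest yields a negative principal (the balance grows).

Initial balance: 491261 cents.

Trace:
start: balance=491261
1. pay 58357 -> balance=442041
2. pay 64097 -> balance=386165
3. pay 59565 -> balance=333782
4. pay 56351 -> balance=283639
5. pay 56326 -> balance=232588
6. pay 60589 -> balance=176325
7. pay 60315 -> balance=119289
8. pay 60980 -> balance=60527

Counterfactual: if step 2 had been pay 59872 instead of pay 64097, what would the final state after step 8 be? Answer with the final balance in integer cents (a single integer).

(re-executing from step 2 with the substitution; state before step 2: balance=442041)
2. pay 59872 -> balance=390390
3. pay 59565 -> balance=338086
4. pay 56351 -> balance=288023
5. pay 56326 -> balance=237054
6. pay 60589 -> balance=180874
7. pay 60315 -> balance=123923
8. pay 60980 -> balance=65247

65247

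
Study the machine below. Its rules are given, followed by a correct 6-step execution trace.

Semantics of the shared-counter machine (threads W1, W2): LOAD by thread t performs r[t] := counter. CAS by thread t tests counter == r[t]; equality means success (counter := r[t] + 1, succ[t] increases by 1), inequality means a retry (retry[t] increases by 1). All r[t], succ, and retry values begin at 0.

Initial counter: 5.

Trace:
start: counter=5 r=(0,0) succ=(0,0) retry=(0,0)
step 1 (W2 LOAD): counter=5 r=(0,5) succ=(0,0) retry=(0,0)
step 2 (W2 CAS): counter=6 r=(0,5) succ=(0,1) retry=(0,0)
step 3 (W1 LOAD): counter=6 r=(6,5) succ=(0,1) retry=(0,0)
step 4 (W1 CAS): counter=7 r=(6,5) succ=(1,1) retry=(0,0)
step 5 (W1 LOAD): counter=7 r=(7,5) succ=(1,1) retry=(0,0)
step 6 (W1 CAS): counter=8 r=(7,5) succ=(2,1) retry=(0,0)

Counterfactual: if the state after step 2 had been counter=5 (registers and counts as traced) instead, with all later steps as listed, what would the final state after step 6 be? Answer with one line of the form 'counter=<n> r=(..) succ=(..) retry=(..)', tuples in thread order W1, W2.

counter=7 r=(6,5) succ=(2,1) retry=(0,0)

state after step 2 := counter=5 r=(0,5) succ=(0,1) retry=(0,0)
step 3 (W1 LOAD): counter=5 r=(5,5) succ=(0,1) retry=(0,0)
step 4 (W1 CAS): counter=6 r=(5,5) succ=(1,1) retry=(0,0)
step 5 (W1 LOAD): counter=6 r=(6,5) succ=(1,1) retry=(0,0)
step 6 (W1 CAS): counter=7 r=(6,5) succ=(2,1) retry=(0,0)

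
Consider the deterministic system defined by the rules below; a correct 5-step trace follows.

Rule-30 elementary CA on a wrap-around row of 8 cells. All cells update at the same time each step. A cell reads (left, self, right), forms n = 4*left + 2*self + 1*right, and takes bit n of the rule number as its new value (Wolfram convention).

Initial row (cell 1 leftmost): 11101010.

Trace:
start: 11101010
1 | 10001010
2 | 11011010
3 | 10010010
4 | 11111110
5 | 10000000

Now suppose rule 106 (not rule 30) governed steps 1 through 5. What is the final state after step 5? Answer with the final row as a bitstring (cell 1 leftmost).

(re-executing steps 1..5 under rule 106; state before step 1: 11101010)
1 | 10110101
2 | 11111011
3 | 00001110
4 | 00011010
5 | 00111100

00111100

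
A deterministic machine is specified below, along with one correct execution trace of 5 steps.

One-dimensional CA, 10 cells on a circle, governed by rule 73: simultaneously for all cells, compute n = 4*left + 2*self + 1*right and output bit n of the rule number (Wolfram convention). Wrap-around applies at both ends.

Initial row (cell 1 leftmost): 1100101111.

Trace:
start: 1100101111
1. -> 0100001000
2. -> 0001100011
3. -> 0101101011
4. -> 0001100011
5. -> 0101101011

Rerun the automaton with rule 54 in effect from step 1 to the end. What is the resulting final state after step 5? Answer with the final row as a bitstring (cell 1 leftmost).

(re-executing steps 1..5 under rule 54; state before step 1: 1100101111)
1. -> 0011110000
2. -> 0100001000
3. -> 1110011100
4. -> 0001100011
5. -> 1010010100

1010010100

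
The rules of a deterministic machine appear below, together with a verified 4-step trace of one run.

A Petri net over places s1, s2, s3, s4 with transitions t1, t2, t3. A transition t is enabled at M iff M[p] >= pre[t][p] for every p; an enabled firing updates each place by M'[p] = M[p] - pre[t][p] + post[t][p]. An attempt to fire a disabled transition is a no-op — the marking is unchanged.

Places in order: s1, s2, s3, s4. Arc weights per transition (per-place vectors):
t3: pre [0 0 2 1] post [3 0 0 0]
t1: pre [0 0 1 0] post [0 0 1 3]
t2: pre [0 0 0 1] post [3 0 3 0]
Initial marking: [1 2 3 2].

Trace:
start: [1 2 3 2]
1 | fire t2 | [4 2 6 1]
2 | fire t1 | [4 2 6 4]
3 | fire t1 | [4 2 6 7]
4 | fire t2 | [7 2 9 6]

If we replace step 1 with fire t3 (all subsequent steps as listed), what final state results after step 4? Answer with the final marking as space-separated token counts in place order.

(re-executing from step 1 with the substitution; state before step 1: [1 2 3 2])
1 | fire t3 | [4 2 1 1]
2 | fire t1 | [4 2 1 4]
3 | fire t1 | [4 2 1 7]
4 | fire t2 | [7 2 4 6]

7 2 4 6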